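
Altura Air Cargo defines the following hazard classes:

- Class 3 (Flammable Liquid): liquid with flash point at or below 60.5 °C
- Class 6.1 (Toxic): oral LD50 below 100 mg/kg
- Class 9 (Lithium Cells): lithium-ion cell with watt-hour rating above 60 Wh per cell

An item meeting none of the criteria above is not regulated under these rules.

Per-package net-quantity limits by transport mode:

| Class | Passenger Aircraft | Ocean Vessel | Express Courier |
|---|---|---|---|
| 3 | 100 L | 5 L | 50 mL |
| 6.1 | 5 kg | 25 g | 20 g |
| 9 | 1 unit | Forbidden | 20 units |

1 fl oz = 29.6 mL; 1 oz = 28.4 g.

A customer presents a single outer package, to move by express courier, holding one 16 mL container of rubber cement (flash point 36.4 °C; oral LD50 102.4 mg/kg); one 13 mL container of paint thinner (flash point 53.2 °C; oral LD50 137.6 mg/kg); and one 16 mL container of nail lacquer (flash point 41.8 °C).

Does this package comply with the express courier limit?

The rubber cement has flash point 36.4 °C, which is ≤ 60.5 °C, so it is Class 3 (Flammable Liquid).
With flash point 53.2 °C (≤ 60.5 °C), the paint thinner falls in Class 3.
With flash point 41.8 °C (≤ 60.5 °C), the nail lacquer falls in Class 3.
Total Class 3: 16 mL + 13 mL + 16 mL = 45 mL.
That is within the Class 3 express courier limit of 50 mL.

Yes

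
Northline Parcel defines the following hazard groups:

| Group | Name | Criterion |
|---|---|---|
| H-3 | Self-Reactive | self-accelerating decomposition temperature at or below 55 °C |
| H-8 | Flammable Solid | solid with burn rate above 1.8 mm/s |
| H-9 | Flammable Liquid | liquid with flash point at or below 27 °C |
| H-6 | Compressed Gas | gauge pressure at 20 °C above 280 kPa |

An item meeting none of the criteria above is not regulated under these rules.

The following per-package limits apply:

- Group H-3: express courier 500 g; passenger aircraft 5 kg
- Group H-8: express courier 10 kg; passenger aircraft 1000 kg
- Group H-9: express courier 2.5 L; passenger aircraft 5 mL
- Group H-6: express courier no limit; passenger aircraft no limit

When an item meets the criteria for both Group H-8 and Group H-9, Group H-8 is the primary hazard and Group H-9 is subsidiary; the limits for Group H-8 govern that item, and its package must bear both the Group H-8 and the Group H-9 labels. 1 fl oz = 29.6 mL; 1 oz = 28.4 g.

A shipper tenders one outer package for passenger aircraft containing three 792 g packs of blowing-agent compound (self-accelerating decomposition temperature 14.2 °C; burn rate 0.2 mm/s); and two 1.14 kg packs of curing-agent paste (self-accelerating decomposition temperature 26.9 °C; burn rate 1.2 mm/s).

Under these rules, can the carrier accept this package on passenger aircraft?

Self-accelerating decomposition temperature 14.2 °C meets the Group H-3 criterion (Self-Reactive), so the blowing-agent compound is Group H-3.
With self-accelerating decomposition temperature 26.9 °C (≤ 55 °C), the curing-agent paste falls in Group H-3.
Group H-3 net quantity: (three 792 g packs = 2.376 kg) + (two 1.14 kg packs = 2.28 kg) = 4.656 kg.
That is within the Group H-3 passenger aircraft limit of 5 kg.

Yes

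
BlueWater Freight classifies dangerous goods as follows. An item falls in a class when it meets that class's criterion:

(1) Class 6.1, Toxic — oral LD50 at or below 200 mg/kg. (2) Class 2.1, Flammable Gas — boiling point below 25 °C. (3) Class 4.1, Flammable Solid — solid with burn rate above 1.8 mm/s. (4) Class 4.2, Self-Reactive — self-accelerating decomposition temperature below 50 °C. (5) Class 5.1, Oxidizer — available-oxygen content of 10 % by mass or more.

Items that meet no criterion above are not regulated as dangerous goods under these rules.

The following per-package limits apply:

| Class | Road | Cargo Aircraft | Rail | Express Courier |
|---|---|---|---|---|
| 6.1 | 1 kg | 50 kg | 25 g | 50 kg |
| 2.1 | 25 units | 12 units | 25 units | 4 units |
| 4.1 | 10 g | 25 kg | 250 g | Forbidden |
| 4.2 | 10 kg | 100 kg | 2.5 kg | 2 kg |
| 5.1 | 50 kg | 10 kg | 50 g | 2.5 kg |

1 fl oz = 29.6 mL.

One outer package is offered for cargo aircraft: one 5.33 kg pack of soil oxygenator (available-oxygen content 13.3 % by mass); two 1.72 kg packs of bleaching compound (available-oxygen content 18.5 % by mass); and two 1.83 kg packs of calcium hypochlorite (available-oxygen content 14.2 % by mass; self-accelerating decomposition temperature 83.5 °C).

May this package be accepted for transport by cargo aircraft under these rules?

Soil oxygenator: available-oxygen content 13.3 % by mass ≥ 10 % by mass → Class 5.1 (Oxidizer).
Available-oxygen content 18.5 % by mass meets the Class 5.1 criterion (Oxidizer), so the bleaching compound is Class 5.1.
Available-oxygen content 14.2 % by mass meets the Class 5.1 criterion (Oxidizer), so the calcium hypochlorite is Class 5.1.
Total Class 5.1: 5.33 kg + (two 1.72 kg packs = 3.44 kg) + (two 1.83 kg packs = 3.66 kg) = 12.43 kg.
12.43 kg > 10 kg (cargo aircraft limit, Class 5.1) — over the limit.

No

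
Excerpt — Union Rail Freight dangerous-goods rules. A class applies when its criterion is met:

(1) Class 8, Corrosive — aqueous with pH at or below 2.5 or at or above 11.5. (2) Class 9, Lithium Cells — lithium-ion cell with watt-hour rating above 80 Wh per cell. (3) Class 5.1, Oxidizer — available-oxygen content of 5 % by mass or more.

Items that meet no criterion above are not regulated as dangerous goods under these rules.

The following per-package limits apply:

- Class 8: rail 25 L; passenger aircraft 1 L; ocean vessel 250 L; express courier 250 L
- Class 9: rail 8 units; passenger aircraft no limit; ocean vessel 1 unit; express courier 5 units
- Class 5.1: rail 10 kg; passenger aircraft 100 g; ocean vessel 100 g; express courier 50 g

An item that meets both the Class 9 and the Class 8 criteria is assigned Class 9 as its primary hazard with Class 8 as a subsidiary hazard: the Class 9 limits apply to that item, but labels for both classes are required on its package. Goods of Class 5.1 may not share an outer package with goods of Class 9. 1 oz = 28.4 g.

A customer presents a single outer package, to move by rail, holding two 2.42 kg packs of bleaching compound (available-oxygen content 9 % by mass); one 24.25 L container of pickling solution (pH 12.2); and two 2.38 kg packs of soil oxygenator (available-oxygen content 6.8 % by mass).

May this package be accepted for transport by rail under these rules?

Yes

With available-oxygen content 9 % by mass (≥ 5 % by mass), the bleaching compound falls in Class 5.1.
Pickling solution: pH 12.2 ≥ 11.5 → Class 8 (Corrosive).
Available-oxygen content 6.8 % by mass meets the Class 5.1 criterion (Oxidizer), so the soil oxygenator is Class 5.1.
Total Class 5.1: (two 2.42 kg packs = 4.84 kg) + (two 2.38 kg packs = 4.76 kg) = 9.6 kg.
9.6 kg is within the rail limit of 10 kg for Class 5.1.
Class 8 quantity: 24.25 L.
24.25 L is within the rail limit of 25 L for Class 8.
The segregation rule (Class 5.1 with Class 9) does not apply to Class 5.1 with Class 8.
Every hazard class is within its rail limit and no segregation rule is violated.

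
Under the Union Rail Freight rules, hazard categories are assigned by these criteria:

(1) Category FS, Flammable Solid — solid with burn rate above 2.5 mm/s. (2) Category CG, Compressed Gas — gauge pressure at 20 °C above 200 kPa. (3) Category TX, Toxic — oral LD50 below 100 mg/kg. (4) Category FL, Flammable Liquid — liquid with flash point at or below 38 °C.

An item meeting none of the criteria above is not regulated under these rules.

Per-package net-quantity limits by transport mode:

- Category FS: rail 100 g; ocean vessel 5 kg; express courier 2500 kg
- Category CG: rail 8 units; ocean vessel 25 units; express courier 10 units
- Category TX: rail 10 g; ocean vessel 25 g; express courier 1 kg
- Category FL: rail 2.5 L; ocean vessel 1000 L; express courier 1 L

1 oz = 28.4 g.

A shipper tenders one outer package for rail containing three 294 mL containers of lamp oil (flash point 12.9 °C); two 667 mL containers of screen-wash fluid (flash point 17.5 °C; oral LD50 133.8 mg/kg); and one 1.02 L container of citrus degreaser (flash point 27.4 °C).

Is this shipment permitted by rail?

The lamp oil has flash point 12.9 °C, which is ≤ 38 °C, so it is Category FL (Flammable Liquid).
Screen-wash fluid: flash point 17.5 °C ≤ 38 °C → Category FL (Flammable Liquid).
Flash point 27.4 °C meets the Category FL criterion (Flammable Liquid), so the citrus degreaser is Category FL.
Category FL net quantity: (three 294 mL containers = 882 mL) + (two 667 mL containers = 1.334 L) + 1.02 L = 3.236 L.
3.236 L exceeds the rail limit of 2.5 L for Category FL.

No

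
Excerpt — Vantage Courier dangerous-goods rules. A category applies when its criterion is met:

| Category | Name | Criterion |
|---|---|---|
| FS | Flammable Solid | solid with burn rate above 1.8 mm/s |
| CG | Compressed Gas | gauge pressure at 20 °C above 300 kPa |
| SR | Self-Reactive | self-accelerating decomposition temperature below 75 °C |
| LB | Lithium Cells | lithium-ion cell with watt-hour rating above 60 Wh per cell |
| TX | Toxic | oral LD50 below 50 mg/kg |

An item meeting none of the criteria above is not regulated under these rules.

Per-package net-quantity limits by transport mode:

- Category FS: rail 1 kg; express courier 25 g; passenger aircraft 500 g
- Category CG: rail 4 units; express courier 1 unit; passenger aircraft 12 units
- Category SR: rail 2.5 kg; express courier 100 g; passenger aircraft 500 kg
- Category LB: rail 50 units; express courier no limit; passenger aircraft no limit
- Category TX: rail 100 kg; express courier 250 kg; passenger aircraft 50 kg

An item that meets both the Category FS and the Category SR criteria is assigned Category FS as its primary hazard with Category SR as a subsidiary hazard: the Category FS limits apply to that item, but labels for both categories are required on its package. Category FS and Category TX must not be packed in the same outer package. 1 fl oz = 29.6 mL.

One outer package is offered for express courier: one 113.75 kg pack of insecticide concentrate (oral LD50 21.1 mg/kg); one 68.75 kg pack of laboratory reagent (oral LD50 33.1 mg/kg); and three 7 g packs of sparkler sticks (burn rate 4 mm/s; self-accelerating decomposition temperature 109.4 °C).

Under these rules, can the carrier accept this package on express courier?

Insecticide concentrate: oral LD50 21.1 mg/kg < 50 mg/kg → Category TX (Toxic).
Oral LD50 33.1 mg/kg meets the Category TX criterion (Toxic), so the laboratory reagent is Category TX.
The sparkler sticks have burn rate 4 mm/s, which is > 1.8 mm/s, so they are Category FS (Flammable Solid).
Category FS quantity: three 7 g packs = 21 g.
21 g ≤ 25 g (express courier limit, Category FS) — within limit.
Total Category TX: 113.75 kg + 68.75 kg = 182.5 kg.
182.5 kg is within the express courier limit of 250 kg for Category TX.
Category FS and Category TX may not share an outer package.

No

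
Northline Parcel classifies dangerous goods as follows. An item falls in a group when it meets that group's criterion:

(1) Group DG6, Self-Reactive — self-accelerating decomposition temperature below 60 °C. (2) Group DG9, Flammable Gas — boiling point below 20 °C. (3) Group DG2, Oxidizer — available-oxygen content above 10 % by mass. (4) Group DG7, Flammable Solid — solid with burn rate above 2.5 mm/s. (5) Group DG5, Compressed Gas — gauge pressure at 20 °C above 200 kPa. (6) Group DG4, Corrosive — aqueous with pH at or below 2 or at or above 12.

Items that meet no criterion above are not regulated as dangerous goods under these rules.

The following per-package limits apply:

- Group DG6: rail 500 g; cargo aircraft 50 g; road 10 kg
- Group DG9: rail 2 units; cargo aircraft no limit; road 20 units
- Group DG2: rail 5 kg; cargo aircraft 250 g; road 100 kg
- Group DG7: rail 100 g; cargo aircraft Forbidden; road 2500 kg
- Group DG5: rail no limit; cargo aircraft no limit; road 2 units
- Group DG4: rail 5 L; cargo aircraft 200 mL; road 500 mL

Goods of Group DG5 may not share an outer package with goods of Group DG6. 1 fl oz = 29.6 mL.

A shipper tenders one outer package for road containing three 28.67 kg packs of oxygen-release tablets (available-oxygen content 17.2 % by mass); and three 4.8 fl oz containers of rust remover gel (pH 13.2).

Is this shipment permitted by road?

Yes

With available-oxygen content 17.2 % by mass (> 10 % by mass), the oxygen-release tablets fall in Group DG2.
pH 13.2 meets the Group DG4 criterion (Corrosive), so the rust remover gel is Group DG4.
Group DG4 quantity: three 4.8 fl oz containers = 426.24 mL.
426.24 mL is within the road limit of 500 mL for Group DG4.
Group DG2 quantity: three 28.67 kg packs = 86.01 kg.
86.01 kg ≤ 100 kg (road limit, Group DG2) — within limit.
The segregation rule (Group DG5 with Group DG6) does not apply to Group DG4 with Group DG2.
Every hazard group is within its road limit and no segregation rule is violated.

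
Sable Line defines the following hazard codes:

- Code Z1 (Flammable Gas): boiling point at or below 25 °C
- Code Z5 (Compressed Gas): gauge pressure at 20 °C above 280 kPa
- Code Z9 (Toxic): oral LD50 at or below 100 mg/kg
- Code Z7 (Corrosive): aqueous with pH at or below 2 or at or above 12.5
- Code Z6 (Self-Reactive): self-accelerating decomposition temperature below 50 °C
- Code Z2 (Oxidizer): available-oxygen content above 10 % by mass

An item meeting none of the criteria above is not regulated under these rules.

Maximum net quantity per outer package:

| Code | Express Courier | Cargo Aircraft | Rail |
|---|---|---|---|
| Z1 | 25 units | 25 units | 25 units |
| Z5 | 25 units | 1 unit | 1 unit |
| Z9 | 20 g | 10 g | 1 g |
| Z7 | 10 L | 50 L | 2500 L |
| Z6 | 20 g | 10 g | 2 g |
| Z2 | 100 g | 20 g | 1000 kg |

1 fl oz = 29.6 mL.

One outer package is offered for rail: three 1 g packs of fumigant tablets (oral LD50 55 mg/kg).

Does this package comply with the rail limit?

Fumigant tablets: oral LD50 55 mg/kg ≤ 100 mg/kg → Code Z9 (Toxic).
Code Z9 quantity: three 1 g packs = 3 g.
3 g > 1 g (rail limit, Code Z9) — over the limit.

No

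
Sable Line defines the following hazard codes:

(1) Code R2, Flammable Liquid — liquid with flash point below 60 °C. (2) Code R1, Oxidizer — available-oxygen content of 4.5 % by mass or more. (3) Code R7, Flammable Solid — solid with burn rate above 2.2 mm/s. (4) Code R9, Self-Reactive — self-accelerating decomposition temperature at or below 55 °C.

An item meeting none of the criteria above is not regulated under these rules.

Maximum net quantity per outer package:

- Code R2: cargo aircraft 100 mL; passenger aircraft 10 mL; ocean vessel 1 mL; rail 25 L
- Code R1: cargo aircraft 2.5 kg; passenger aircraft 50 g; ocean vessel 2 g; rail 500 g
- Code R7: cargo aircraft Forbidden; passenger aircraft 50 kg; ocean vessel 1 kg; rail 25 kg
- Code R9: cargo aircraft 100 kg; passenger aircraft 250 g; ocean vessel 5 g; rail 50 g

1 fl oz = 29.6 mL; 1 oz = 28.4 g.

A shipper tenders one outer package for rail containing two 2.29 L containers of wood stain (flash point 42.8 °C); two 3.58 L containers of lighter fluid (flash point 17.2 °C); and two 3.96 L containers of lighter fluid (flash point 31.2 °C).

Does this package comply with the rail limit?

The wood stain has flash point 42.8 °C, which is < 60 °C, so it is Code R2 (Flammable Liquid).
With flash point 17.2 °C (< 60 °C), the lighter fluid falls in Code R2.
The lighter fluid has flash point 31.2 °C, which is < 60 °C, so it is Code R2 (Flammable Liquid).
Total Code R2: (two 2.29 L containers = 4.58 L) + (two 3.58 L containers = 7.16 L) + (two 3.96 L containers = 7.92 L) = 19.66 L.
19.66 L is within the rail limit of 25 L for Code R2.

Yes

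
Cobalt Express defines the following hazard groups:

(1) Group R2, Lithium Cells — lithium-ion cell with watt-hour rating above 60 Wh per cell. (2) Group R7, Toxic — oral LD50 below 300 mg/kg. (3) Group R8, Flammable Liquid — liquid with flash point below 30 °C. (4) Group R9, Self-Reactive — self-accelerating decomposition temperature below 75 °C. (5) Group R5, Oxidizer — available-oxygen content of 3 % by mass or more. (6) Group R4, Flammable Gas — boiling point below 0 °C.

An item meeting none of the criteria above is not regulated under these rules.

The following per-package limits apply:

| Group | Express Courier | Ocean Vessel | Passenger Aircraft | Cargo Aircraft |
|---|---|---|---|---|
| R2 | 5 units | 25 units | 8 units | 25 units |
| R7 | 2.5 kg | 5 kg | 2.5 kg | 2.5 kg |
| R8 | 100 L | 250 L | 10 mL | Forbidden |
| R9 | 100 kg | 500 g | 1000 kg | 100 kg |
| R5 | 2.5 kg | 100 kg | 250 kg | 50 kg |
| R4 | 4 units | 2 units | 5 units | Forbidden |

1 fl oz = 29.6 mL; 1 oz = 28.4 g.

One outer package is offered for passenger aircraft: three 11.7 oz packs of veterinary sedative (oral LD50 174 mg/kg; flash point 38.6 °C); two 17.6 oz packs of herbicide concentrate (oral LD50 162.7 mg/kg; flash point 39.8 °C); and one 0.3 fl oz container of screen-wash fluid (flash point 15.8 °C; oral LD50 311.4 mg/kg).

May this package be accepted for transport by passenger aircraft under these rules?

With oral LD50 174 mg/kg (< 300 mg/kg), the veterinary sedative falls in Group R7.
Herbicide concentrate: oral LD50 162.7 mg/kg < 300 mg/kg → Group R7 (Toxic).
Flash point 15.8 °C meets the Group R8 criterion (Flammable Liquid), so the screen-wash fluid is Group R8.
Group R7 net quantity: (three 11.7 oz packs = 996.84 g) + (two 17.6 oz packs = 999.68 g) = 1996.52 g.
1996.52 g ≤ 2.5 kg (passenger aircraft limit, Group R7) — within limit.
Group R8 quantity: one 0.3 fl oz container = 8.88 mL.
8.88 mL is within the passenger aircraft limit of 10 mL for Group R8.
Every hazard group is within its passenger aircraft limit and no segregation rule is violated.

Yes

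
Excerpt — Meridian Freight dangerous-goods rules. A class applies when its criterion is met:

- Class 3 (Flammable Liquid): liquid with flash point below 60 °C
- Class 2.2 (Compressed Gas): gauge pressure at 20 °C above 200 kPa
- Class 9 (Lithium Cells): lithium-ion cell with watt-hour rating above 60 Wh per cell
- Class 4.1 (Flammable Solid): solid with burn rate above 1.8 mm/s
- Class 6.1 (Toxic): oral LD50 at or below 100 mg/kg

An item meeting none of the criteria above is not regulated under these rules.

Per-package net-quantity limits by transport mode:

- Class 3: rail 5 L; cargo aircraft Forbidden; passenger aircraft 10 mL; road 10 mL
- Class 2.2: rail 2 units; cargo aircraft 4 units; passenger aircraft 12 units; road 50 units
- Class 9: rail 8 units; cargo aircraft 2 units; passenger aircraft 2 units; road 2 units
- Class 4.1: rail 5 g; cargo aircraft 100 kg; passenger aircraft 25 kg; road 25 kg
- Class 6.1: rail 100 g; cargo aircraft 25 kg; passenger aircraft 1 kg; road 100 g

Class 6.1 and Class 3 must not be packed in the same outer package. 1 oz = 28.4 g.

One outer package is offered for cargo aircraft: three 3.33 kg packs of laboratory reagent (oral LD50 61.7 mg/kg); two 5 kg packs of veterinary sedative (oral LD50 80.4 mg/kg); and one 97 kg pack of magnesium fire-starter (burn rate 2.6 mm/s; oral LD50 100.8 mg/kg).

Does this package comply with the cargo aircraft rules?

Yes

The laboratory reagent has oral LD50 61.7 mg/kg, which is ≤ 100 mg/kg, so it is Class 6.1 (Toxic).
The veterinary sedative has oral LD50 80.4 mg/kg, which is ≤ 100 mg/kg, so it is Class 6.1 (Toxic).
Magnesium fire-starter: burn rate 2.6 mm/s > 1.8 mm/s → Class 4.1 (Flammable Solid).
Total Class 6.1: (three 3.33 kg packs = 9.99 kg) + (two 5 kg packs = 10 kg) = 19.99 kg.
19.99 kg ≤ 25 kg (cargo aircraft limit, Class 6.1) — within limit.
Class 4.1 quantity: 97 kg.
That is within the Class 4.1 cargo aircraft limit of 100 kg.
The segregation rule (Class 6.1 with Class 3) does not apply to Class 6.1 with Class 4.1.
Every hazard class is within its cargo aircraft limit and no segregation rule is violated.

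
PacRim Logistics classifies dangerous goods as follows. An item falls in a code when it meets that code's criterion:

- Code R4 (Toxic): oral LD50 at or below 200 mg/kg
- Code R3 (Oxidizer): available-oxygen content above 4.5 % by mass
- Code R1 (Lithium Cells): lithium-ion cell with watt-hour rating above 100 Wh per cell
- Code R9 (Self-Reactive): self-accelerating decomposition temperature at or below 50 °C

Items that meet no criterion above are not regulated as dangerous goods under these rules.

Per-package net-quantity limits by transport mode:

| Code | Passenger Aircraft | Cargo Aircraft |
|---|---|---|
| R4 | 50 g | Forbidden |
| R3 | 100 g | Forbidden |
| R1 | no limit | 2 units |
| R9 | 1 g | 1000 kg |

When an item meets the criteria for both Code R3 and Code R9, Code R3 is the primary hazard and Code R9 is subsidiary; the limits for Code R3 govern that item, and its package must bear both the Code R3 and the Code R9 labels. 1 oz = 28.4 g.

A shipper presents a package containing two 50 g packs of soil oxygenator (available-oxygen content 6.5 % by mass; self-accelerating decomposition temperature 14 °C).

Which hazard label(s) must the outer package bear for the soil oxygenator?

Code R3 and R9

The soil oxygenator has available-oxygen content 6.5 % by mass, which is > 4.5 % by mass, so it is Code R3 (Oxidizer).
The soil oxygenator has self-accelerating decomposition temperature 14 °C, which is ≤ 50 °C, so it is Code R9 (Self-Reactive).
By the precedence rule Code R3 is primary and Code R9 is subsidiary, and that rule requires both labels on the package.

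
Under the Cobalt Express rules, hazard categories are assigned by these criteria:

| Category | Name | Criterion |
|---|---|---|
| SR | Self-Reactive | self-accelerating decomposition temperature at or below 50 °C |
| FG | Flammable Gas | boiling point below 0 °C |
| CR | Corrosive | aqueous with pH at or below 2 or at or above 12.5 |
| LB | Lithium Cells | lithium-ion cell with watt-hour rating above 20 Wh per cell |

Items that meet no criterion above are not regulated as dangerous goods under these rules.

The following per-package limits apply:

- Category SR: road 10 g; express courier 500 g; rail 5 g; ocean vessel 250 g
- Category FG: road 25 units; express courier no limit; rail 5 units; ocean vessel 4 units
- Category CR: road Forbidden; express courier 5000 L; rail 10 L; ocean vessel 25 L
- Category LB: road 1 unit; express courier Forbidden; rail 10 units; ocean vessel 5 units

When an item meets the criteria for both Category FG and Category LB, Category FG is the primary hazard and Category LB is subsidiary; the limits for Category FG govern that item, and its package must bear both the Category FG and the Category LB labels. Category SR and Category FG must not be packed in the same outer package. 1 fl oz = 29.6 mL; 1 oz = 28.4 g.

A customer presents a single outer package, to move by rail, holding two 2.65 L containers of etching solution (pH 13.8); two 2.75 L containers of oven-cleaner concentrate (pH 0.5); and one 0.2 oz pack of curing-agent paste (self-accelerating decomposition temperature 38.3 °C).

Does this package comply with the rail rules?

No

With pH 13.8 (≥ 12.5), the etching solution falls in Category CR.
pH 0.5 meets the Category CR criterion (Corrosive), so the oven-cleaner concentrate is Category CR.
Curing-agent paste: self-accelerating decomposition temperature 38.3 °C ≤ 50 °C → Category SR (Self-Reactive).
Category SR quantity: one 0.2 oz pack = 5.68 g.
That exceeds the Category SR rail limit of 5 g.
Category CR net quantity: (two 2.65 L containers = 5.3 L) + (two 2.75 L containers = 5.5 L) = 10.8 L.
10.8 L exceeds the rail limit of 10 L for Category CR.
The segregation rule (Category SR with Category FG) does not apply to Category SR with Category CR.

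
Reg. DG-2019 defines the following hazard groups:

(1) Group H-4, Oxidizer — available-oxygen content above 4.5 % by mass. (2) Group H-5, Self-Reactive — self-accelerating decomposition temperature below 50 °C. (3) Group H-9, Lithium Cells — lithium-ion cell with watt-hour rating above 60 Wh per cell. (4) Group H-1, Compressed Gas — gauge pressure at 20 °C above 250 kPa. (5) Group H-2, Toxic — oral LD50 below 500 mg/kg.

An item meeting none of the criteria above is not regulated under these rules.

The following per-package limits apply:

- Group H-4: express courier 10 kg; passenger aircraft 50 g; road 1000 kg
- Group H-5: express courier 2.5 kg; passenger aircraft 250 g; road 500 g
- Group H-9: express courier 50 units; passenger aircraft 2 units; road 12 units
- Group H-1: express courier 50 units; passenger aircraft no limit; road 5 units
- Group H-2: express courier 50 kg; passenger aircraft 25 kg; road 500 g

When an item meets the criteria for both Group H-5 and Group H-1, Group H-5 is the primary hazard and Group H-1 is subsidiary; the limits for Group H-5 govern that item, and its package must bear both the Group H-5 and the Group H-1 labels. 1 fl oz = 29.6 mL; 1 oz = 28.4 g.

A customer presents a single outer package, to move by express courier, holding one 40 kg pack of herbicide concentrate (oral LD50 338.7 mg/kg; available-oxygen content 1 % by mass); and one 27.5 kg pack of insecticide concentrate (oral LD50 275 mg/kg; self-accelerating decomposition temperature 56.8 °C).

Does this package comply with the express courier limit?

No

The herbicide concentrate has oral LD50 338.7 mg/kg, which is < 500 mg/kg, so it is Group H-2 (Toxic).
With oral LD50 275 mg/kg (< 500 mg/kg), the insecticide concentrate falls in Group H-2.
Total Group H-2: 40 kg + 27.5 kg = 67.5 kg.
67.5 kg exceeds the express courier limit of 50 kg for Group H-2.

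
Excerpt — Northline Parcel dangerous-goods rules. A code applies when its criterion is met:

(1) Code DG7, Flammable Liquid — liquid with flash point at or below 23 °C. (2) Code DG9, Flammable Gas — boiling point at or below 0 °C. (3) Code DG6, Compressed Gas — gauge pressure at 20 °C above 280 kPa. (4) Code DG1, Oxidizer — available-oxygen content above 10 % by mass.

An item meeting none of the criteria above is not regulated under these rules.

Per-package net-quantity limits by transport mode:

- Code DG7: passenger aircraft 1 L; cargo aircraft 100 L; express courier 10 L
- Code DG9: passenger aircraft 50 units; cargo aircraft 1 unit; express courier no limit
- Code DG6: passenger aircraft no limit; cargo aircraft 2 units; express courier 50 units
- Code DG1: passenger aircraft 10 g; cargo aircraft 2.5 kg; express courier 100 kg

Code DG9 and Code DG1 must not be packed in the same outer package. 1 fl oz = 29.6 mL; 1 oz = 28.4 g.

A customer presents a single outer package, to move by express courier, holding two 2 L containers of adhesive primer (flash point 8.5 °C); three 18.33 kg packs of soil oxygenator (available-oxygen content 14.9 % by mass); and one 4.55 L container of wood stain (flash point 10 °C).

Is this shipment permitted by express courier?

Flash point 8.5 °C meets the Code DG7 criterion (Flammable Liquid), so the adhesive primer is Code DG7.
Available-oxygen content 14.9 % by mass meets the Code DG1 criterion (Oxidizer), so the soil oxygenator is Code DG1.
The wood stain has flash point 10 °C, which is ≤ 23 °C, so it is Code DG7 (Flammable Liquid).
Code DG1 quantity: three 18.33 kg packs = 54.99 kg.
That is within the Code DG1 express courier limit of 100 kg.
Total Code DG7: (two 2 L containers = 4 L) + 4.55 L = 8.55 L.
8.55 L is within the express courier limit of 10 L for Code DG7.
The segregation rule (Code DG9 with Code DG1) does not apply to Code DG1 with Code DG7.
Every hazard code is within its express courier limit and no segregation rule is violated.

Yes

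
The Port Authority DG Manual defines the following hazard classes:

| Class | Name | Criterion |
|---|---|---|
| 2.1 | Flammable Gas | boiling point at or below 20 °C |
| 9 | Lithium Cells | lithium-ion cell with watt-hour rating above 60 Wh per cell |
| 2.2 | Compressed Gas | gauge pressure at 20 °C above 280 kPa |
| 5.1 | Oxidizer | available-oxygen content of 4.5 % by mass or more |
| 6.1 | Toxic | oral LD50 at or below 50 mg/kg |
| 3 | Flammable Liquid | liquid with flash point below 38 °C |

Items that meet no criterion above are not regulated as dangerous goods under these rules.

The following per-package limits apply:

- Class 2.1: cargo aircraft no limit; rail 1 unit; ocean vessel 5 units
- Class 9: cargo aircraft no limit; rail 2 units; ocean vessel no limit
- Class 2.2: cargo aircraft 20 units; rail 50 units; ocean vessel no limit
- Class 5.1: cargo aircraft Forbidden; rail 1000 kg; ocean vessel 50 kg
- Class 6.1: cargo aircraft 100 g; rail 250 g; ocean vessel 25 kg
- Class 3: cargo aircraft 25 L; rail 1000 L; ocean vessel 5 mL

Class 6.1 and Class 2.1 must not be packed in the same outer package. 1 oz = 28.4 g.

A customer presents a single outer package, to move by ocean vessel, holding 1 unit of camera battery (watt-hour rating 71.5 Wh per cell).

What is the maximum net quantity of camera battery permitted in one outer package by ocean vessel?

With watt-hour rating 71.5 Wh per cell (> 60 Wh per cell), the camera battery falls in Class 9.
The ocean vessel limit for Class 9 is no limit.

no limit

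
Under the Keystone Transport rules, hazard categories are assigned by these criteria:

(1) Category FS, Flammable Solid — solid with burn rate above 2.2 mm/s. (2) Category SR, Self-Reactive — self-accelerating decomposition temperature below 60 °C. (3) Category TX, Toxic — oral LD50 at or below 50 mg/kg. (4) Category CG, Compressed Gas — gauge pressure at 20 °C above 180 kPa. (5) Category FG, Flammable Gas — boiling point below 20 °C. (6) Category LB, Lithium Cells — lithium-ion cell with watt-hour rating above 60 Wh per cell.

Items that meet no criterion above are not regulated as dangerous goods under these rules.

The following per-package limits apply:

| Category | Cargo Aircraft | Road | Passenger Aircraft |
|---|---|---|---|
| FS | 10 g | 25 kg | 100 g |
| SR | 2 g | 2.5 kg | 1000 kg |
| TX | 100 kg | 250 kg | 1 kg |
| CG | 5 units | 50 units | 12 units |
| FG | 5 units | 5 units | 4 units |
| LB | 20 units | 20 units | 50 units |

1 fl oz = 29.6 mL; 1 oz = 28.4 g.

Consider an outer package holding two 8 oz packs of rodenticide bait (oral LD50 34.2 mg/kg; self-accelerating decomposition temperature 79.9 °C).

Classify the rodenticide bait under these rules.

Category TX

With oral LD50 34.2 mg/kg (≤ 50 mg/kg), the rodenticide bait falls in Category TX.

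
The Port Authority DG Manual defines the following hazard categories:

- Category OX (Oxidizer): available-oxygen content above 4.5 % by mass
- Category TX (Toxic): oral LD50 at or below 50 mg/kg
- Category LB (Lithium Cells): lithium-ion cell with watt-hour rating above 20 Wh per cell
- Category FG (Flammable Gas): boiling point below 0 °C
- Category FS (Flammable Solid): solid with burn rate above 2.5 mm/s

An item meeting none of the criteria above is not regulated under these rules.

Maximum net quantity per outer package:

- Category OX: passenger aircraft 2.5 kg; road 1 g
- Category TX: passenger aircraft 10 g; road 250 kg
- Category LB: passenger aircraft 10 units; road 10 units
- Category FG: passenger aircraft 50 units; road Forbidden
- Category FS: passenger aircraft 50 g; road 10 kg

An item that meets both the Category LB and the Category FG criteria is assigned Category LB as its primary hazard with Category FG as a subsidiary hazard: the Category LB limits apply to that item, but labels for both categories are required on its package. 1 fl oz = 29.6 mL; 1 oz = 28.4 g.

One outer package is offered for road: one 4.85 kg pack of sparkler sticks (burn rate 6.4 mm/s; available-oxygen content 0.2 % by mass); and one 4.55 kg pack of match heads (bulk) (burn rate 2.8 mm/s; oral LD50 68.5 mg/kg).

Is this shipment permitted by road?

Sparkler sticks: burn rate 6.4 mm/s > 2.5 mm/s → Category FS (Flammable Solid).
With burn rate 2.8 mm/s (> 2.5 mm/s), the match heads (bulk) fall in Category FS.
Total Category FS: 4.85 kg + 4.55 kg = 9.4 kg.
9.4 kg ≤ 10 kg (road limit, Category FS) — within limit.

Yes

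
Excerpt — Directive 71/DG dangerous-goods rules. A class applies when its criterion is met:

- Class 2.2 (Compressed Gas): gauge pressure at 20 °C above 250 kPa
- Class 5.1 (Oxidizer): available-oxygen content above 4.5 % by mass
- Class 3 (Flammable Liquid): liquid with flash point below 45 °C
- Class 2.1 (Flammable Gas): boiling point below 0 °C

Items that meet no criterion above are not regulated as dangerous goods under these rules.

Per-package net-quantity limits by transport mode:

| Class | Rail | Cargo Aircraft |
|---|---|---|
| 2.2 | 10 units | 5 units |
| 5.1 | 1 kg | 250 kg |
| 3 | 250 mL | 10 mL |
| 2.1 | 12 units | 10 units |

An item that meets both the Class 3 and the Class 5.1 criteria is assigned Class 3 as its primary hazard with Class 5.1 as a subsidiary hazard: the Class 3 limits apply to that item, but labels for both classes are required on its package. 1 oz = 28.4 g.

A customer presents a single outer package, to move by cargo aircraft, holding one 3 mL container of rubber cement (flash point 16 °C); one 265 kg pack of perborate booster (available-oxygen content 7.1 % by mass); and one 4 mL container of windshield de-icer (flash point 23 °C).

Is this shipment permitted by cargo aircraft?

No

With flash point 16 °C (< 45 °C), the rubber cement falls in Class 3.
Perborate booster: available-oxygen content 7.1 % by mass > 4.5 % by mass → Class 5.1 (Oxidizer).
Windshield de-icer: flash point 23 °C < 45 °C → Class 3 (Flammable Liquid).
Total Class 3: 3 mL + 4 mL = 7 mL.
7 mL is within the cargo aircraft limit of 10 mL for Class 3.
Class 5.1 quantity: 265 kg.
265 kg exceeds the cargo aircraft limit of 250 kg for Class 5.1.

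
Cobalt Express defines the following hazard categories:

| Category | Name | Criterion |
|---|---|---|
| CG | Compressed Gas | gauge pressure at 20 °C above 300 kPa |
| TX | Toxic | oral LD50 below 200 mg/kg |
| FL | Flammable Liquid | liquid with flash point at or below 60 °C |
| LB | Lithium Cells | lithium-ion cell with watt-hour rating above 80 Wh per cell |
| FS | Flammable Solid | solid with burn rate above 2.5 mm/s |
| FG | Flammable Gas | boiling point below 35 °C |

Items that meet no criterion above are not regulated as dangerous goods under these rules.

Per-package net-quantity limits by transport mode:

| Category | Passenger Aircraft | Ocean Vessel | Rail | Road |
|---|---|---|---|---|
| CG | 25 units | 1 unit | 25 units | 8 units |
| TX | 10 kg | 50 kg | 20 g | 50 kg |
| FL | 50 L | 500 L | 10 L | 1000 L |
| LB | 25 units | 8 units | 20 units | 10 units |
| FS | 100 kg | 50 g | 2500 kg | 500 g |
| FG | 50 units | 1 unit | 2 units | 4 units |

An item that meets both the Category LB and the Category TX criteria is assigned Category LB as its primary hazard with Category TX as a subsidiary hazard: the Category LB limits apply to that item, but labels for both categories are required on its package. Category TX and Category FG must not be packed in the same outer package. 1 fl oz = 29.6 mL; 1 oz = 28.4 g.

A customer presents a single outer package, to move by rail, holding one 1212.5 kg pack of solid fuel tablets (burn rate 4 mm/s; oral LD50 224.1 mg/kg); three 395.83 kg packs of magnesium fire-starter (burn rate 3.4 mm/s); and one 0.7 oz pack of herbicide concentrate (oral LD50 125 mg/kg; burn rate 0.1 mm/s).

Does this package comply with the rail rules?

With burn rate 4 mm/s (> 2.5 mm/s), the solid fuel tablets fall in Category FS.
The magnesium fire-starter has burn rate 3.4 mm/s, which is > 2.5 mm/s, so it is Category FS (Flammable Solid).
With oral LD50 125 mg/kg (< 200 mg/kg), the herbicide concentrate falls in Category TX.
Category TX quantity: one 0.7 oz pack = 19.88 g.
That is within the Category TX rail limit of 20 g.
Total Category FS: 1212.5 kg + (three 395.83 kg packs = 1187.49 kg) = 2399.99 kg.
2399.99 kg ≤ 2500 kg (rail limit, Category FS) — within limit.
The segregation rule (Category TX with Category FG) does not apply to Category TX with Category FS.
Every hazard category is within its rail limit and no segregation rule is violated.

Yes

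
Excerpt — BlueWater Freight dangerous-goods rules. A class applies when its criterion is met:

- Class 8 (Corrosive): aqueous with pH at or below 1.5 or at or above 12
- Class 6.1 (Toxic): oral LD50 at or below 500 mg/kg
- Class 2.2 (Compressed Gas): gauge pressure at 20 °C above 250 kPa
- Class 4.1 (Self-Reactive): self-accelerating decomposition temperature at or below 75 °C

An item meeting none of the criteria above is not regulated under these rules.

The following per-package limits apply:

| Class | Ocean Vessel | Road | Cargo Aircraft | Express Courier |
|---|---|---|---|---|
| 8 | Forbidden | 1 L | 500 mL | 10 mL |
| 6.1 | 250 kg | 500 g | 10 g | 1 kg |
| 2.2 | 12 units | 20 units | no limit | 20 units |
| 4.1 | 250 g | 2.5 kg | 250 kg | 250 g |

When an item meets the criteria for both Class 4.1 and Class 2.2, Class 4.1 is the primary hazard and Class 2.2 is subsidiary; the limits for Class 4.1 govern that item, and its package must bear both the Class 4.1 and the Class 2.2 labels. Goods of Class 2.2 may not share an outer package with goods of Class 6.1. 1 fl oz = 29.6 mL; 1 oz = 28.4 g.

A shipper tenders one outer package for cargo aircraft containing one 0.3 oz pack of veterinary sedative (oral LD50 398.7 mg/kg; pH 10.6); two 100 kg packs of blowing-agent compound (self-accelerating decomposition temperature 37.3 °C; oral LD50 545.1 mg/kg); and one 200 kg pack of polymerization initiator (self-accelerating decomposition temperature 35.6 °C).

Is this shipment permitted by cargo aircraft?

Veterinary sedative: oral LD50 398.7 mg/kg ≤ 500 mg/kg → Class 6.1 (Toxic).
Self-accelerating decomposition temperature 37.3 °C meets the Class 4.1 criterion (Self-Reactive), so the blowing-agent compound is Class 4.1.
With self-accelerating decomposition temperature 35.6 °C (≤ 75 °C), the polymerization initiator falls in Class 4.1.
Total Class 4.1: (two 100 kg packs = 200 kg) + 200 kg = 400 kg.
400 kg exceeds the cargo aircraft limit of 250 kg for Class 4.1.
Class 6.1 quantity: one 0.3 oz pack = 8.52 g.
8.52 g is within the cargo aircraft limit of 10 g for Class 6.1.
The segregation rule (Class 2.2 with Class 6.1) does not apply to Class 4.1 with Class 6.1.

No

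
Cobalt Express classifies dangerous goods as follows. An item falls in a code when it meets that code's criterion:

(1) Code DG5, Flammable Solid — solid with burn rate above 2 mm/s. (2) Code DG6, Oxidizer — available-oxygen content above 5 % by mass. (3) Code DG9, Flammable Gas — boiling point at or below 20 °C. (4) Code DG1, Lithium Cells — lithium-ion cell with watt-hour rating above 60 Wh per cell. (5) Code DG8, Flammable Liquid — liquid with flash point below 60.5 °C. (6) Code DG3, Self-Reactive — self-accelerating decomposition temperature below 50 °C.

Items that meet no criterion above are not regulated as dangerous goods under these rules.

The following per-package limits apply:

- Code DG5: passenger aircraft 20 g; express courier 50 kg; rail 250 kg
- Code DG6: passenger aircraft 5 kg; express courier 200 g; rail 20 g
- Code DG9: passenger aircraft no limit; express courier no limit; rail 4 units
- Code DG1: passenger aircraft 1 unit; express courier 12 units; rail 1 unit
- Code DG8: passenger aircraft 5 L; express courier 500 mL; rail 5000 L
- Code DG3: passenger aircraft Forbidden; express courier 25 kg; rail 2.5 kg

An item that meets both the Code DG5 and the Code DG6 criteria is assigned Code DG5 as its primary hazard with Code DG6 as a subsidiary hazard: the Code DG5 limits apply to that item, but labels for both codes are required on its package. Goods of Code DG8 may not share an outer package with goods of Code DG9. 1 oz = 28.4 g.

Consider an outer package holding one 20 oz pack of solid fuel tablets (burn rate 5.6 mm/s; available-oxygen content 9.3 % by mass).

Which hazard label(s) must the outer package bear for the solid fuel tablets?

Code DG5 and DG6

With burn rate 5.6 mm/s (> 2 mm/s), the solid fuel tablets fall in Code DG5.
Available-oxygen content 9.3 % by mass meets the Code DG6 criterion (Oxidizer), so the solid fuel tablets are Code DG6.
By the precedence rule Code DG5 is primary and Code DG6 is subsidiary, and that rule requires both labels on the package.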